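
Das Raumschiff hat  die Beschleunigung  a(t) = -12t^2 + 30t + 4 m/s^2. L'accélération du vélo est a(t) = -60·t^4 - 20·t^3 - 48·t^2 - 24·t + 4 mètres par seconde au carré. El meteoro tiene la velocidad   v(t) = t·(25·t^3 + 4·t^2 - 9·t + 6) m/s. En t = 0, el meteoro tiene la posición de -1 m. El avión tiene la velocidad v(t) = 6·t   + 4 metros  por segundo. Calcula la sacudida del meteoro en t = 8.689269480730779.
Partiendo de la velocidad v(t) = t·(25·t^3 + 4·t^2 - 9·t + 6), tomamos 2 derivadas. Tomando d/dt de v(t), encontramos a(t) = 25·t^3 + 4·t^2 + t·(75·t^2 + 8·t - 9) - 9·t + 6. Derivando la aceleración, obtenemos la sacudida: j(t) = 150·t^2 + t·(150·t + 8) + 16·t - 18. De la ecuación de la sacudida j(t) = 150·t^2 + t·(150·t + 8) + 16·t - 18, sustituimos t = 8.689269480730779 para obtener j = 22841.5637001653.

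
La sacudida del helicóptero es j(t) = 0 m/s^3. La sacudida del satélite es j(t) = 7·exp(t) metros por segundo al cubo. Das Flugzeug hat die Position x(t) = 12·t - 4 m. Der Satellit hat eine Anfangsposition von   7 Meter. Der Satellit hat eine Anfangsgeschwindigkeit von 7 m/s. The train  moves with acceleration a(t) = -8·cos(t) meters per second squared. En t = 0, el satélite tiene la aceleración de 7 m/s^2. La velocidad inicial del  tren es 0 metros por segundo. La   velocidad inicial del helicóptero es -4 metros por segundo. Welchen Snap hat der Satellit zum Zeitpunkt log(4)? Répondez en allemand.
Ausgehend von dem Ruck j(t) = 7·exp(t), nehmen wir 1 Ableitung. Durch Ableiten von dem Ruck erhalten wir den Snap: s(t) = 7·exp(t). Aus der Gleichung für den Snap s(t) = 7·exp(t), setzen wir t = log(4) ein und erhalten s = 28.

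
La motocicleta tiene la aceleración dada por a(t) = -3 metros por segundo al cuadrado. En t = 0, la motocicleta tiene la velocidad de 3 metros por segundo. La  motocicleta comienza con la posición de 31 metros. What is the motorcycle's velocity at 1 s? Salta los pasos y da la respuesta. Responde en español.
La velocidad en t = 1 es v = 0.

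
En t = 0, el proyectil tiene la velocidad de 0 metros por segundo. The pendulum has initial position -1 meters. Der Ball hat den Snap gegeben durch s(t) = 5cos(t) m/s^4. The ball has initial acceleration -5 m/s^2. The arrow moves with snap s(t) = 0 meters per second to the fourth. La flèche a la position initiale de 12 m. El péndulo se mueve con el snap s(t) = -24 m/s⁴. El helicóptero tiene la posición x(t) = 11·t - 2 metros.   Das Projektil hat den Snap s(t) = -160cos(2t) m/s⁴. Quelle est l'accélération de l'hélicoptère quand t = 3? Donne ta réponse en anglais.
To solve this, we need to take 2 derivatives of our position equation x(t) = 11·t - 2. Differentiating position, we get velocity: v(t) = 11. Differentiating velocity, we get acceleration: a(t) = 0. We have acceleration a(t) = 0. Substituting t = 3: a(3) = 0.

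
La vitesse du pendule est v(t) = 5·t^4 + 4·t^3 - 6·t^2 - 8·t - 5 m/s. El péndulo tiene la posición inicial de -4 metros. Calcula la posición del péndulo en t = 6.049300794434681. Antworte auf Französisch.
Nous devons intégrer notre équation de la vitesse v(t) = 5·t^4 + 4·t^3 - 6·t^2 - 8·t - 5 1 fois. En prenant ∫v(t)dt et en appliquant x(0) = -4, nous trouvons x(t) = t^5 + t^4 - 2·t^3 - 4·t^2 - 5·t - 4. Nous avons la position x(t) = t^5 + t^4 - 2·t^3 - 4·t^2 - 5·t - 4. En substituant t = 6.049300794434681: x(6.049300794434681) = 8816.52688633623.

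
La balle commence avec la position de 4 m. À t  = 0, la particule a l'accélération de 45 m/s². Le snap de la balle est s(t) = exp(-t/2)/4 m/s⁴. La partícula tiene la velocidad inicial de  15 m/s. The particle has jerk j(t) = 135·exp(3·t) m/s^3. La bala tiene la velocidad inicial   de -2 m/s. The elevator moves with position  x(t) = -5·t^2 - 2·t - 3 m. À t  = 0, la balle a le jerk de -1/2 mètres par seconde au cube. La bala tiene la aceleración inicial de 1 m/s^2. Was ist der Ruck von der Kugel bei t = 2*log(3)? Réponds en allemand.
Wir müssen die Stammfunktion unserer Gleichung für den Snap s(t) = exp(-t/2)/4 1-mal finden. Durch Integration von dem Snap und Verwendung der Anfangsbedingung j(0) = -1/2, erhalten wir j(t) = -exp(-t/2)/2. Mit j(t) = -exp(-t/2)/2 und Einsetzen von t = 2*log(3), finden wir j = -1/6.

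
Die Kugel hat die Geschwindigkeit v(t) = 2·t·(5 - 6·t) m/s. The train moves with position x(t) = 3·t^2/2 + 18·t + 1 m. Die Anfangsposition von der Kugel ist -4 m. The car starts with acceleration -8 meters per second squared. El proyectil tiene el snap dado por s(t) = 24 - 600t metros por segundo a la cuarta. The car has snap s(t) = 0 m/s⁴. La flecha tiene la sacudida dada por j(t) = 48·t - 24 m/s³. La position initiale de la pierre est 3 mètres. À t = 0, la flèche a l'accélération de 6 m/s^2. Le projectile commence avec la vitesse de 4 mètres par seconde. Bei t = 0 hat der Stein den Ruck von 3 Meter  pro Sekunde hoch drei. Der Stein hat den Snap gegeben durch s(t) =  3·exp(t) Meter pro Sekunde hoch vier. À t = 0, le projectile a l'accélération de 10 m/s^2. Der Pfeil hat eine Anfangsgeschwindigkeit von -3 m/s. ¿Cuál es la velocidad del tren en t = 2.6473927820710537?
Para resolver esto, necesitamos tomar 1 derivada de nuestra ecuación de la posición x(t) = 3·t^2/2 + 18·t + 1. La derivada de la posición da la velocidad: v(t) = 3·t + 18. Usando v(t) = 3·t + 18 y sustituyendo t = 2.6473927820710537, encontramos v = 25.9421783462132.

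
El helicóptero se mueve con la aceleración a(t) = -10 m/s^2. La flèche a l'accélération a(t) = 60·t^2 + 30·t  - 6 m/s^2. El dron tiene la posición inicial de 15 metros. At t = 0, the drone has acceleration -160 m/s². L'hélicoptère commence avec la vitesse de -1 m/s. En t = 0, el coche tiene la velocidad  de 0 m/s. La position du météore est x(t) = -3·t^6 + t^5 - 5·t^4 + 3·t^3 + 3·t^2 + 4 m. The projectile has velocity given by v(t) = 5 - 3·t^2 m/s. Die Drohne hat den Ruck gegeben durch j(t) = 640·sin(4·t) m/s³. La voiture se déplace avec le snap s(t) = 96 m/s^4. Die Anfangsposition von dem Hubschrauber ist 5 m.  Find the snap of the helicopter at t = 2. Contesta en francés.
En partant de l'accélération a(t) = -10, nous prenons 2 dérivées. En prenant d/dt de a(t), nous trouvons j(t) = 0. La dérivée du jerk donne le snap: s(t) = 0. De l'équation du snap s(t) = 0, nous substituons t = 2 pour obtenir s = 0.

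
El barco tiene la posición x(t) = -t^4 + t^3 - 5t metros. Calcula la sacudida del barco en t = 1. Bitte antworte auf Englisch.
To solve this, we need to take 3 derivatives of our position equation x(t) = -t^4 + t^3 - 5·t. Differentiating position, we get velocity: v(t) = -4·t^3 + 3·t^2 - 5. The derivative of velocity gives acceleration: a(t) = -12·t^2 + 6·t. The derivative of acceleration gives jerk: j(t) = 6 - 24·t. Using j(t) = 6 - 24·t and substituting t = 1, we find j = -18.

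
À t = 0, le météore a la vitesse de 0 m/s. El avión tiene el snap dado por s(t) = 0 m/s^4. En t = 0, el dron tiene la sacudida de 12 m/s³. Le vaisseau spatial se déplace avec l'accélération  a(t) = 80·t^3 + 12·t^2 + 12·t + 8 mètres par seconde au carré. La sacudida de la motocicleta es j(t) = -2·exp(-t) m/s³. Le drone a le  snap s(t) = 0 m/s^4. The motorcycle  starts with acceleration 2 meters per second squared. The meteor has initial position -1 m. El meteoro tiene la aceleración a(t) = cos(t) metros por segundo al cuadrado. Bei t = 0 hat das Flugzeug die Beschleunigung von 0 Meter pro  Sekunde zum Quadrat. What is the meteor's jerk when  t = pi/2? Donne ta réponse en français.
En partant de l'accélération a(t) = cos(t), nous prenons 1 dérivée. En dérivant l'accélération, nous obtenons le jerk: j(t) = -sin(t). Nous avons le jerk j(t) = -sin(t). En substituant t = pi/2: j(pi/2) = -1.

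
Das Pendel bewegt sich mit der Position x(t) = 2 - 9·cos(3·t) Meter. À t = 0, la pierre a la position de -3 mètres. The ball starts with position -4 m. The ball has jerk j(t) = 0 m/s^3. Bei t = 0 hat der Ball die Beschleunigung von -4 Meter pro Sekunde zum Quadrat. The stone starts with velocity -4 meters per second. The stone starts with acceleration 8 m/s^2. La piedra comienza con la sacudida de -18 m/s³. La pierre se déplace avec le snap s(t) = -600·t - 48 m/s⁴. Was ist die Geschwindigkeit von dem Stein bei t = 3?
Wir müssen die Stammfunktion unserer Gleichung für den Snap s(t) = -600·t - 48 3-mal finden. Das Integral von dem Snap ist der Ruck. Mit j(0) = -18 erhalten wir j(t) = -300·t^2 - 48·t - 18. Mit ∫j(t)dt und Anwendung von a(0) = 8, finden wir a(t) = -100·t^3 - 24·t^2 - 18·t + 8. Mit ∫a(t)dt und Anwendung von v(0) = -4, finden wir v(t) = -25·t^4 - 8·t^3 - 9·t^2 + 8·t - 4. Mit v(t) = -25·t^4 - 8·t^3 - 9·t^2 + 8·t - 4 und Einsetzen von t = 3, finden wir v = -2302.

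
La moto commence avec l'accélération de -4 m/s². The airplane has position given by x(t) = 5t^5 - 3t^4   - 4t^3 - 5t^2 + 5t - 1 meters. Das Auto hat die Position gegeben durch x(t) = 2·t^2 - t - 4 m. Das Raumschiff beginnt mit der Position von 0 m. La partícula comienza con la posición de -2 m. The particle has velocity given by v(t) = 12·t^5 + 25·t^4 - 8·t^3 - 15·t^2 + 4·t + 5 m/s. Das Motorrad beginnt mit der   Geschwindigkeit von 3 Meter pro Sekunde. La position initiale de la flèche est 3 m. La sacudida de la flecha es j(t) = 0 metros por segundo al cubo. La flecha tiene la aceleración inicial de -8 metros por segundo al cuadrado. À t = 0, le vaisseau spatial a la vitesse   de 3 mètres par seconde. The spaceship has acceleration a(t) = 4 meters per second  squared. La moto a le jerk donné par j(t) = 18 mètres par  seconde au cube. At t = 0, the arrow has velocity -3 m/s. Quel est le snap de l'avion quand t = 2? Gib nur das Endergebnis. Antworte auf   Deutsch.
Die Antwort ist 1128.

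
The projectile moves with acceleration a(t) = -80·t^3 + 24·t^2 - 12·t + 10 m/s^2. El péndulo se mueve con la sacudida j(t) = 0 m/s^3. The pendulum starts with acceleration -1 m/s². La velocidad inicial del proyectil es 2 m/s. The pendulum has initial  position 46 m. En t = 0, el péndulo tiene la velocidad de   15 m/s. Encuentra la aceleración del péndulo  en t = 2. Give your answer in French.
Nous devons trouver l'intégrale de notre équation du jerk j(t) = 0 1 fois. En intégrant le jerk et en utilisant la condition initiale a(0) = -1, nous obtenons a(t) = -1. Nous avons l'accélération a(t) = -1. En substituant t = 2: a(2) = -1.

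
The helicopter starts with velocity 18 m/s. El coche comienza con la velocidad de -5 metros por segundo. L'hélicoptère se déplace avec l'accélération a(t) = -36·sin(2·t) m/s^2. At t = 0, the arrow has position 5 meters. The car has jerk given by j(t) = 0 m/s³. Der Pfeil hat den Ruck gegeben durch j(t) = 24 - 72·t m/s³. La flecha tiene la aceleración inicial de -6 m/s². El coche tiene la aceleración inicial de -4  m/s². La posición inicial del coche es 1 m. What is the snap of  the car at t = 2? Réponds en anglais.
Starting from jerk j(t) = 0, we take 1 derivative. The derivative of jerk gives snap: s(t) = 0. We have snap s(t) = 0. Substituting t = 2: s(2) = 0.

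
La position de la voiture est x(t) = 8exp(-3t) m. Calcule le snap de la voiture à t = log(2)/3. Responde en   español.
Debemos derivar nuestra ecuación de la posición x(t) = 8·exp(-3·t) 4 veces. La derivada de la posición da la velocidad: v(t) = -24·exp(-3·t). Derivando la velocidad, obtenemos la aceleración: a(t) = 72·exp(-3·t). Tomando d/dt de a(t), encontramos j(t) = -216·exp(-3·t). La derivada de la sacudida da el snap: s(t) = 648·exp(-3·t). De la ecuación del snap s(t) = 648·exp(-3·t), sustituimos t = log(2)/3 para obtener s = 324.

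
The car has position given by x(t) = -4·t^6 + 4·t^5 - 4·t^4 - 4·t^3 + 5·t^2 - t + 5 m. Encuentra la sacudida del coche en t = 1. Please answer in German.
Um dies zu lösen, müssen wir 3 Ableitungen unserer Gleichung für die Position x(t) = -4·t^6 + 4·t^5 - 4·t^4 - 4·t^3 + 5·t^2 - t + 5 nehmen. Die Ableitung von der Position ergibt die Geschwindigkeit: v(t) = -24·t^5 + 20·t^4 - 16·t^3 - 12·t^2 + 10·t - 1. Mit d/dt von v(t) finden wir a(t) = -120·t^4 + 80·t^3 - 48·t^2 - 24·t + 10. Durch Ableiten von der Beschleunigung erhalten wir den Ruck: j(t) = -480·t^3 + 240·t^2 - 96·t - 24. Mit j(t) = -480·t^3 + 240·t^2 - 96·t - 24 und Einsetzen von t = 1, finden wir j = -360.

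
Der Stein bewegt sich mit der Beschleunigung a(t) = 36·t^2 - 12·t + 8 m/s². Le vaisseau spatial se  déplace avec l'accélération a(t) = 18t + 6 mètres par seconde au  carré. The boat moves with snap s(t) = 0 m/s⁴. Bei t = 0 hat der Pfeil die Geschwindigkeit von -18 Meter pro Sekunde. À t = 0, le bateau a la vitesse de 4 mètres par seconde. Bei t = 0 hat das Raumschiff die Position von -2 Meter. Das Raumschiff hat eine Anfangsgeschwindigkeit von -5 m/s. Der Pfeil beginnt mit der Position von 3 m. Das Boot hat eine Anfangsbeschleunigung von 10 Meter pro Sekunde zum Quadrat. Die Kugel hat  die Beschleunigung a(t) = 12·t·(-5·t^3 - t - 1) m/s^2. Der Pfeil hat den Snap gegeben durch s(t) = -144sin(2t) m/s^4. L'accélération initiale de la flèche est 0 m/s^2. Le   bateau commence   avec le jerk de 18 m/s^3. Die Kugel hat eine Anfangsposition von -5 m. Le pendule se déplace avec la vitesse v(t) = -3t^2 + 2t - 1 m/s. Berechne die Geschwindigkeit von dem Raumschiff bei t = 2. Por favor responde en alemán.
Ausgehend von der Beschleunigung a(t) = 18·t + 6, nehmen wir 1 Integral. Das Integral von der Beschleunigung, mit v(0) = -5, ergibt die Geschwindigkeit: v(t) = 9·t^2 + 6·t - 5. Mit v(t) = 9·t^2 + 6·t - 5 und Einsetzen von t = 2, finden wir v = 43.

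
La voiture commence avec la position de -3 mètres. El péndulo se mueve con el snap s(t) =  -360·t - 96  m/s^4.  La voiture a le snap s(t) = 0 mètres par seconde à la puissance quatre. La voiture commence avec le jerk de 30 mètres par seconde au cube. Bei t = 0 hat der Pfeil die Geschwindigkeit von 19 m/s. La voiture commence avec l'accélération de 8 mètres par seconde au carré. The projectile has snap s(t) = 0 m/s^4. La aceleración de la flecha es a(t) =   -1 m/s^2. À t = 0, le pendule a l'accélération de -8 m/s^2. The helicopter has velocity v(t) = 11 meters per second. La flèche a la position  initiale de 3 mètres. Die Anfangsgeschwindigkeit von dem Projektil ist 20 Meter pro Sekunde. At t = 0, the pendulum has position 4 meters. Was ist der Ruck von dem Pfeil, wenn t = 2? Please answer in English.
Starting from acceleration a(t) = -1, we take 1 derivative. The derivative of acceleration gives jerk: j(t) = 0. From the given jerk equation j(t) = 0, we substitute t = 2 to get j = 0.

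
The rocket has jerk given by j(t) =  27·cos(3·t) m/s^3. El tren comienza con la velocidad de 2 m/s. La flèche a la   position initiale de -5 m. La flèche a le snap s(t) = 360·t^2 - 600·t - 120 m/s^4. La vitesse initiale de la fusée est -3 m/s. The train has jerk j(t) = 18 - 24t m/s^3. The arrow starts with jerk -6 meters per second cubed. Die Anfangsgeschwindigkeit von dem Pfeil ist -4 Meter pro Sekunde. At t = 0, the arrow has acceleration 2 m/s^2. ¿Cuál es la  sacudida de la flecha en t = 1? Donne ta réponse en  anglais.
To find the answer, we compute 1 integral of s(t) = 360·t^2 - 600·t - 120. Integrating snap and using the initial condition j(0) = -6, we get j(t) = 120·t^3 - 300·t^2 - 120·t - 6. From the given jerk equation j(t) = 120·t^3 - 300·t^2 - 120·t - 6, we substitute t = 1 to get j = -306.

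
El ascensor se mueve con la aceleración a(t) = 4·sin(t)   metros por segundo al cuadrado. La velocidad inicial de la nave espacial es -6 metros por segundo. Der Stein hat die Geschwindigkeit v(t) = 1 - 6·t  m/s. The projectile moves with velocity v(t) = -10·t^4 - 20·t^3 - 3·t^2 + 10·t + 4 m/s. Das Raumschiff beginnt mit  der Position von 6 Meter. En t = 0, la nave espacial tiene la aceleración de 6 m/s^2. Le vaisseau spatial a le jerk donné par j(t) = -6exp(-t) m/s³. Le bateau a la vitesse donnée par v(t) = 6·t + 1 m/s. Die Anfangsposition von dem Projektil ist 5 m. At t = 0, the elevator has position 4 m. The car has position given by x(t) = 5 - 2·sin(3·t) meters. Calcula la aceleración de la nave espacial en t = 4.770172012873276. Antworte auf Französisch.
Nous devons trouver l'intégrale de notre équation du jerk j(t) = -6·exp(-t) 1 fois. En intégrant le jerk et en utilisant la condition initiale a(0) = 6, nous obtenons a(t) = 6·exp(-t). En utilisant a(t) = 6·exp(-t) et en substituant t = 4.770172012873276, nous trouvons a = 0.0508735293050931.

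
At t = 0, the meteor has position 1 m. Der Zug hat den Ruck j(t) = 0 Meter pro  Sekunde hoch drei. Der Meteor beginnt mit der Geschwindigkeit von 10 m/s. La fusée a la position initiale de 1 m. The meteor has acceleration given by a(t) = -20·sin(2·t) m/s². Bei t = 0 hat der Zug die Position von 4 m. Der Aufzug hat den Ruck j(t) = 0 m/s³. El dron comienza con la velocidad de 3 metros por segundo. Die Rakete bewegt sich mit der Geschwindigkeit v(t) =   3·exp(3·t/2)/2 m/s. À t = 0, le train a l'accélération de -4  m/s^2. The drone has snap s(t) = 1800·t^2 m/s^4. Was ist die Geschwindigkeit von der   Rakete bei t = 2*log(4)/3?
Wir haben die Geschwindigkeit v(t) = 3·exp(3·t/2)/2. Durch Einsetzen von t = 2*log(4)/3: v(2*log(4)/3) = 6.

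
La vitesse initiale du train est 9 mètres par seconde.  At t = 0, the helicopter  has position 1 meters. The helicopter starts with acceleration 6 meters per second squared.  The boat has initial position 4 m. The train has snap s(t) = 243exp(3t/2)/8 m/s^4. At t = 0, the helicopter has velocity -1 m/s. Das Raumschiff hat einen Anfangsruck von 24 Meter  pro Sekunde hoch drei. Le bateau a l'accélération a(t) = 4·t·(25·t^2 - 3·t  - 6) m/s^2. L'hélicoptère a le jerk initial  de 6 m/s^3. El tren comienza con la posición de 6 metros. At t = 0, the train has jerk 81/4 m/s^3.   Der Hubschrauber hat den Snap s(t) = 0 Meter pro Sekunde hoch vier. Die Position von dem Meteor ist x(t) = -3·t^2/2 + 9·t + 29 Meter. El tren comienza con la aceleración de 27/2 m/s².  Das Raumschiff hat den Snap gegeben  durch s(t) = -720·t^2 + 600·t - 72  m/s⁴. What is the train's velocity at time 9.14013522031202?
We need to integrate our snap equation s(t) = 243·exp(3·t/2)/8 3 times. Integrating snap and using the initial condition j(0) = 81/4, we get j(t) = 81·exp(3·t/2)/4. The integral of jerk is acceleration. Using a(0) = 27/2, we get a(t) = 27·exp(3·t/2)/2. The integral of acceleration is velocity. Using v(0) = 9, we get v(t) = 9·exp(3·t/2). From the given velocity equation v(t) = 9·exp(3·t/2), we substitute t = 9.14013522031202 to get v = 8100427.59539471.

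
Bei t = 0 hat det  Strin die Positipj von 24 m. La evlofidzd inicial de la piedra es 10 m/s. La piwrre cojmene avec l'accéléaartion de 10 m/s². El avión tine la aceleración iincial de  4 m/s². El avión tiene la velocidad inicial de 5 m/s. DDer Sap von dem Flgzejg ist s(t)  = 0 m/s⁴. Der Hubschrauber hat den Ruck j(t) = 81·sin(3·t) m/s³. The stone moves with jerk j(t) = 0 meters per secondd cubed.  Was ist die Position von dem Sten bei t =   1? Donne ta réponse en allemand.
Wir müssen unsere Gleichung für den Ruck j(t) = 0 3-mal integrieren. Durch Integration von dem Ruck und Verwendung der Anfangsbedingung a(0) = 10, erhalten wir a(t) = 10. Mit ∫a(t)dt und Anwendung von v(0) = 10, finden wir v(t) = 10·t + 10. Das Integral von der Geschwindigkeit ist die Position. Mit x(0) = 24 erhalten wir x(t) = 5·t^2 + 10·t + 24. Wir haben die Position x(t) = 5·t^2 + 10·t + 24. Durch Einsetzen von t = 1: x(1) = 39.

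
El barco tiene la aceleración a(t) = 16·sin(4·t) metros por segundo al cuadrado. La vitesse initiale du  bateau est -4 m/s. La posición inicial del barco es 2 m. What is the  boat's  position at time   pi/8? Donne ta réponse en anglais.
To solve this, we need to take 2 antiderivatives of our acceleration equation a(t) = 16·sin(4·t). Taking ∫a(t)dt and applying v(0) = -4, we find v(t) = -4·cos(4·t). Taking ∫v(t)dt and applying x(0) = 2, we find x(t) = 2 - sin(4·t). Using x(t) = 2 - sin(4·t) and substituting t = pi/8, we find x = 1.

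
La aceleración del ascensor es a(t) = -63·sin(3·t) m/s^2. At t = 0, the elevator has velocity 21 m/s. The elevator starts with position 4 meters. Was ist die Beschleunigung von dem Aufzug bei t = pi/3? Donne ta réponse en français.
En utilisant a(t) = -63·sin(3·t) et en substituant t = pi/3, nous trouvons a = 0.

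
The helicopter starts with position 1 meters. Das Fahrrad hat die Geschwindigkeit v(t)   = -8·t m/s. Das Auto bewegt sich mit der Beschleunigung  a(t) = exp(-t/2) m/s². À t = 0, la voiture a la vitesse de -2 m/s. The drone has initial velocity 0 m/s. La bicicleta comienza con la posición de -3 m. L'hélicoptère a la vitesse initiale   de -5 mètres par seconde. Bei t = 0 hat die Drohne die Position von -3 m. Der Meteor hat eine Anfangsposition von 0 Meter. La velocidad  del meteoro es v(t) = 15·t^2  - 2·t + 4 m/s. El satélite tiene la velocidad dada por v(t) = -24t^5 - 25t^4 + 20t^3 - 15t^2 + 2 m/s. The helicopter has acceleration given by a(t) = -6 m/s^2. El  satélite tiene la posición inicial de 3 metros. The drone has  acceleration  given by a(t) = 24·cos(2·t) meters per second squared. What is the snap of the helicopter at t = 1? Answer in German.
Um dies zu lösen, müssen wir 2 Ableitungen unserer Gleichung für die Beschleunigung a(t) = -6 nehmen. Durch Ableiten von der Beschleunigung erhalten wir den Ruck: j(t) = 0. Durch Ableiten von dem Ruck erhalten wir den Snap: s(t) = 0. Mit s(t) = 0 und Einsetzen von t = 1, finden wir s = 0.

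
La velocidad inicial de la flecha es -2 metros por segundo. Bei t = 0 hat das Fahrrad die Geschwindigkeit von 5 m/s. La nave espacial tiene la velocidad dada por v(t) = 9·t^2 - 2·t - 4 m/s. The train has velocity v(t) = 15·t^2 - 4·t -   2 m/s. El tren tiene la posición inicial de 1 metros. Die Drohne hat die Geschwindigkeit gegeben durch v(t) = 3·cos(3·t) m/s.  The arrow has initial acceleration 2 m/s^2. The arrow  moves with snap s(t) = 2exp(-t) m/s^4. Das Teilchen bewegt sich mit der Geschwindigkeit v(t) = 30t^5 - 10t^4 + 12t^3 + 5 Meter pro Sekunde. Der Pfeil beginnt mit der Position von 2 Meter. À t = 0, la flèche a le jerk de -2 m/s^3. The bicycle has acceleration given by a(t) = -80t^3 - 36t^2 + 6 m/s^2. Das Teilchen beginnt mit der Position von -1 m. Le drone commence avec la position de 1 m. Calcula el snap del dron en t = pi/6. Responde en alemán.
Wir müssen unsere Gleichung für die Geschwindigkeit v(t) = 3·cos(3·t) 3-mal ableiten. Die Ableitung von der Geschwindigkeit ergibt die Beschleunigung: a(t) = -9·sin(3·t). Mit d/dt von a(t) finden wir j(t) = -27·cos(3·t). Mit d/dt von j(t) finden wir s(t) = 81·sin(3·t). Mit s(t) = 81·sin(3·t) und Einsetzen von t = pi/6, finden wir s = 81.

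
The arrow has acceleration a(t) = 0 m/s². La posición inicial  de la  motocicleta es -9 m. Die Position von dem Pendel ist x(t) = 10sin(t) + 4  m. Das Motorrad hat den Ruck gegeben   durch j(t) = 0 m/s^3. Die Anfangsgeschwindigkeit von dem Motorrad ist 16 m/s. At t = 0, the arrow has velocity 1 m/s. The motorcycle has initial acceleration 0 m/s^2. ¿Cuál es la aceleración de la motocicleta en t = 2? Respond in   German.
Um dies zu lösen, müssen wir 1 Integral unserer Gleichung für den Ruck j(t) = 0 finden. Die Stammfunktion von dem Ruck ist die Beschleunigung. Mit a(0) = 0 erhalten wir a(t) = 0. Mit a(t) = 0 und Einsetzen von t = 2, finden wir a = 0.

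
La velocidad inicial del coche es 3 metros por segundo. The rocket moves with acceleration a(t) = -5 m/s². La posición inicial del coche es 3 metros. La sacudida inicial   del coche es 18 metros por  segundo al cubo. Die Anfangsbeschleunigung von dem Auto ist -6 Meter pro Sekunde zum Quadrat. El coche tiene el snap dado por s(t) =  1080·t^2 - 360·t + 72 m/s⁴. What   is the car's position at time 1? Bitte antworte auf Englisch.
To solve this, we need to take 4 antiderivatives of our snap equation s(t) = 1080·t^2 - 360·t + 72. Taking ∫s(t)dt and applying j(0) = 18, we find j(t) = 360·t^3 - 180·t^2 + 72·t + 18. The antiderivative of jerk is acceleration. Using a(0) = -6, we get a(t) = 90·t^4 - 60·t^3 + 36·t^2 + 18·t - 6. Integrating acceleration and using the initial condition v(0) = 3, we get v(t) = 18·t^5 - 15·t^4 + 12·t^3 + 9·t^2 - 6·t + 3. The antiderivative of velocity is position. Using x(0) = 3, we get x(t) = 3·t^6 - 3·t^5 + 3·t^4 + 3·t^3 - 3·t^2 + 3·t + 3. From the given position equation x(t) = 3·t^6 - 3·t^5 + 3·t^4 + 3·t^3 - 3·t^2 + 3·t + 3, we substitute t = 1 to get x = 9.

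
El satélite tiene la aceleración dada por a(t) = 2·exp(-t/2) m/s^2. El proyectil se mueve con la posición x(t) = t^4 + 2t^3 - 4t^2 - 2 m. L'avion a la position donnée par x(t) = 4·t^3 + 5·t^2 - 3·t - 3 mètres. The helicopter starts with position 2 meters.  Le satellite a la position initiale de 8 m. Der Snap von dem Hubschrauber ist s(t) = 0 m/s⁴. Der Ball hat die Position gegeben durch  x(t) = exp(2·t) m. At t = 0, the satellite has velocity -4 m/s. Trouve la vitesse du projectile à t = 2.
En partant de la position x(t) = t^4 + 2·t^3 - 4·t^2 - 2, nous prenons 1 dérivée. En prenant d/dt de x(t), nous trouvons v(t) = 4·t^3 + 6·t^2 - 8·t. De l'équation de la vitesse v(t) = 4·t^3 + 6·t^2 - 8·t, nous substituons t = 2 pour obtenir v = 40.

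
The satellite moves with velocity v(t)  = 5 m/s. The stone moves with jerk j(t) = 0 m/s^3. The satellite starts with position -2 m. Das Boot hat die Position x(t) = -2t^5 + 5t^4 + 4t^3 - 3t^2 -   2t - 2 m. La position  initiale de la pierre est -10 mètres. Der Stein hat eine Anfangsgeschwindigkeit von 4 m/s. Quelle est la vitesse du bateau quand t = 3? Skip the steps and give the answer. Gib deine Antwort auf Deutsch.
v(3) = -182.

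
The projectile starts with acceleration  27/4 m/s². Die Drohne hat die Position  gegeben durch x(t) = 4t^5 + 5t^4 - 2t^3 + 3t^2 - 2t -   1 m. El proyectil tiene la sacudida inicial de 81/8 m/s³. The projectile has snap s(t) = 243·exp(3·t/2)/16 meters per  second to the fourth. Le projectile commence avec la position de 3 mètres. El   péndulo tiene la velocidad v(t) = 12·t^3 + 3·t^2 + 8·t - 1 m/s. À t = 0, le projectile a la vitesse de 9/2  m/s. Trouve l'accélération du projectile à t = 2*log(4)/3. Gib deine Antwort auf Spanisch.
Necesitamos integrar nuestra ecuación del snap s(t) = 243·exp(3·t/2)/16 2 veces. Integrando el snap y usando la condición inicial j(0) = 81/8, obtenemos j(t) = 81·exp(3·t/2)/8. La antiderivada de la sacudida es la aceleración. Usando a(0) = 27/4, obtenemos a(t) = 27·exp(3·t/2)/4. Usando a(t) = 27·exp(3·t/2)/4 y sustituyendo t = 2*log(4)/3, encontramos a = 27.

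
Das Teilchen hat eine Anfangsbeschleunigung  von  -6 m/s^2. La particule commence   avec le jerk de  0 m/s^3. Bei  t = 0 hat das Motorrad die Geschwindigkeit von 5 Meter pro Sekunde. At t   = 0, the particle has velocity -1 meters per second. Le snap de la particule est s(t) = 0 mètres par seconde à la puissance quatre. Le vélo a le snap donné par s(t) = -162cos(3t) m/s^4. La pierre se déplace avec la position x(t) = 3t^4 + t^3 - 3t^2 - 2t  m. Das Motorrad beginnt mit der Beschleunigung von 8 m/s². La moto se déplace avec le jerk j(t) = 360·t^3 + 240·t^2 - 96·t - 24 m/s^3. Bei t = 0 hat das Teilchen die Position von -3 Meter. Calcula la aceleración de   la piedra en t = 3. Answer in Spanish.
Partiendo de la posición x(t) = 3·t^4 + t^3 - 3·t^2 - 2·t, tomamos 2 derivadas. Derivando la posición, obtenemos la velocidad: v(t) = 12·t^3 + 3·t^2 - 6·t - 2. Tomando d/dt de v(t), encontramos a(t) = 36·t^2 + 6·t - 6. Tenemos la aceleración a(t) = 36·t^2 + 6·t - 6. Sustituyendo t = 3: a(3) = 336.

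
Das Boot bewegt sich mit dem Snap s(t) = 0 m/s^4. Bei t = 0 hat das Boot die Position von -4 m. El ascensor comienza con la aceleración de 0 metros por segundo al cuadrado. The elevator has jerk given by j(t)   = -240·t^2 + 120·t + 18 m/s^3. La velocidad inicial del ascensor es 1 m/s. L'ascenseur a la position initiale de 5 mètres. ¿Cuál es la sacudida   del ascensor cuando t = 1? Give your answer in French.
Nous avons le jerk j(t) = -240·t^2 + 120·t + 18. En substituant t = 1: j(1) = -102.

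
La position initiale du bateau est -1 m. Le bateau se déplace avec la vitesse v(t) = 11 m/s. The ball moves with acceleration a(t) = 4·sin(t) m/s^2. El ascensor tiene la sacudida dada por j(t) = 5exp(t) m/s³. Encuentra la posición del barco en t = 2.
Partiendo de la velocidad v(t) = 11, tomamos 1 integral. Integrando la velocidad y usando la condición inicial x(0) = -1, obtenemos x(t) = 11·t - 1. De la ecuación de la posición x(t) = 11·t - 1, sustituimos t = 2 para obtener x = 21.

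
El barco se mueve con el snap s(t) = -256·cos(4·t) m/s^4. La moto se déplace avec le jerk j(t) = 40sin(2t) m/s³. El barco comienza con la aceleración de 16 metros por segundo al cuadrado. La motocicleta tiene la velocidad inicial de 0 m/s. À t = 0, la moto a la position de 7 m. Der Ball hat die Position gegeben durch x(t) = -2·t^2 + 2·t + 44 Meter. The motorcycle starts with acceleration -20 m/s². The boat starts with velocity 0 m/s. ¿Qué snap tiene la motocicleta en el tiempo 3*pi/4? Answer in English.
Starting from jerk j(t) = 40·sin(2·t), we take 1 derivative. The derivative of jerk gives snap: s(t) = 80·cos(2·t). We have snap s(t) = 80·cos(2·t). Substituting t = 3*pi/4: s(3*pi/4) = 0.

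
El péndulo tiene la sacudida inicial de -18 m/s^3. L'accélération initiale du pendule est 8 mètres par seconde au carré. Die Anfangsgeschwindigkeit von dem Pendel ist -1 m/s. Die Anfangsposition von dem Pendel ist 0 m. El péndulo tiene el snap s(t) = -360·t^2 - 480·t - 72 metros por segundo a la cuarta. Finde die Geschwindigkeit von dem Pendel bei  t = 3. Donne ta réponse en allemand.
Um dies zu lösen, müssen wir 3 Stammfunktionen unserer Gleichung für den Snap s(t) = -360·t^2 - 480·t - 72 finden. Das Integral von dem Snap, mit j(0) = -18, ergibt den Ruck: j(t) = -120·t^3 - 240·t^2 - 72·t - 18. Die Stammfunktion von dem Ruck ist die Beschleunigung. Mit a(0) = 8 erhalten wir a(t) = -30·t^4 - 80·t^3 - 36·t^2 - 18·t + 8. Die Stammfunktion von der Beschleunigung, mit v(0) = -1, ergibt die Geschwindigkeit: v(t) = -6·t^5 - 20·t^4 - 12·t^3 - 9·t^2 + 8·t - 1. Aus der Gleichung für die Geschwindigkeit v(t) = -6·t^5 - 20·t^4 - 12·t^3 - 9·t^2 + 8·t - 1, setzen wir t = 3 ein und erhalten v = -3460.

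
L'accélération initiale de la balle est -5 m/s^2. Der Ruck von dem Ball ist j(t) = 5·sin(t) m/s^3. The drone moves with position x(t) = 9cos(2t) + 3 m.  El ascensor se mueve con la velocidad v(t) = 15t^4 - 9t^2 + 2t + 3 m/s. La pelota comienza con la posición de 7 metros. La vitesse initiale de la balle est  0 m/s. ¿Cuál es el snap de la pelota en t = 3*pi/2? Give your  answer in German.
Ausgehend von dem Ruck j(t) = 5·sin(t), nehmen wir 1 Ableitung. Durch Ableiten von dem Ruck erhalten wir den Snap: s(t) = 5·cos(t). Mit s(t) = 5·cos(t) und Einsetzen von t = 3*pi/2, finden wir s = 0.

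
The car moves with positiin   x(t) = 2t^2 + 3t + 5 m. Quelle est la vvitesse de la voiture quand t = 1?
Nous devons dériver notre équation de la position x(t) = 2·t^2 + 3·t + 5 1 fois. En prenant d/dt de x(t), nous trouvons v(t) = 4·t + 3. En utilisant v(t) = 4·t + 3 et en substituant t = 1, nous trouvons v = 7.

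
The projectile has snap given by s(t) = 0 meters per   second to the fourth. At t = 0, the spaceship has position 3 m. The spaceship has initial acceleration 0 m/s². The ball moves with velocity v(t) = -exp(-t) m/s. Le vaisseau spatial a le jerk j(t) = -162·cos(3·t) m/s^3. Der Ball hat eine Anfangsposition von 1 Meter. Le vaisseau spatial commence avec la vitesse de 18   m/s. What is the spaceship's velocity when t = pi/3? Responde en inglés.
Starting from jerk j(t) = -162·cos(3·t), we take 2 antiderivatives. Taking ∫j(t)dt and applying a(0) = 0, we find a(t) = -54·sin(3·t). The antiderivative of acceleration, with v(0) = 18, gives velocity: v(t) = 18·cos(3·t). From the given velocity equation v(t) = 18·cos(3·t), we substitute t = pi/3 to get v = -18.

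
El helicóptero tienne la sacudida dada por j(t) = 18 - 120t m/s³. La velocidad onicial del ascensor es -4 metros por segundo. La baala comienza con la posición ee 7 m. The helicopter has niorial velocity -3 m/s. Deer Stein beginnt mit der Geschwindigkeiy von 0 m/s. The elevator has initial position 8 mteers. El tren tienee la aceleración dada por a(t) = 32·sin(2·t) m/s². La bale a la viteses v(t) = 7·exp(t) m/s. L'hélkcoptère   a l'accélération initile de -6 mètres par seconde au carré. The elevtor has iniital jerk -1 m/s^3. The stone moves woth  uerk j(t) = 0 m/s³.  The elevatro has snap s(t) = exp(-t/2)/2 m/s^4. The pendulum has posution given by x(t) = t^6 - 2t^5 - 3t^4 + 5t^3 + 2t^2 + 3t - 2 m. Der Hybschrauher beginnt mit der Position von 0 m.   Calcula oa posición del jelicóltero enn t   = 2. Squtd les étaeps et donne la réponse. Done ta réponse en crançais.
x(2) = -74.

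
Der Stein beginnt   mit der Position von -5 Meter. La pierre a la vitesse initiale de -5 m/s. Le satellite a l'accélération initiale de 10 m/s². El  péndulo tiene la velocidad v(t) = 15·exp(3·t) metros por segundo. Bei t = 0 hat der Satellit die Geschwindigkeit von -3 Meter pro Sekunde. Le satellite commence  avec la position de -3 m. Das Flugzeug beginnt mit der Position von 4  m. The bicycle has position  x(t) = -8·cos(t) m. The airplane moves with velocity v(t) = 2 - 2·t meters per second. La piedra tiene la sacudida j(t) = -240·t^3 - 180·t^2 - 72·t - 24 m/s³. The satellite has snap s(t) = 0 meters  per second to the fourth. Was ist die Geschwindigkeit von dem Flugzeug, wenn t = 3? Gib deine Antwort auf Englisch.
From the given velocity equation v(t) = 2 - 2·t, we substitute t = 3 to get v = -4.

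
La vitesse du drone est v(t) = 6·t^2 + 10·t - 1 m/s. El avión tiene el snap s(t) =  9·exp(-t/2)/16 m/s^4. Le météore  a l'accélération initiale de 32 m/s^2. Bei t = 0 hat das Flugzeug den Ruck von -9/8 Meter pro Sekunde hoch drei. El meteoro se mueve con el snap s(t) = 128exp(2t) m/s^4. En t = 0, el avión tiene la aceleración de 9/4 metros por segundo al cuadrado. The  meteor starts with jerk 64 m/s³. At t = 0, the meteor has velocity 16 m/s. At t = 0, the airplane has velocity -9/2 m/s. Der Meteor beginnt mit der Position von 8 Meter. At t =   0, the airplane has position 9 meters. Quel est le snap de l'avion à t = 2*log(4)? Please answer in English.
We have snap s(t) = 9·exp(-t/2)/16. Substituting t = 2*log(4): s(2*log(4)) = 9/64.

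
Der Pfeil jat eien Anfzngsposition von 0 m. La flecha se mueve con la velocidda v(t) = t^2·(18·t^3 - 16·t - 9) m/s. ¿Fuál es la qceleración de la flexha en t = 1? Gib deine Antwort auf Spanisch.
Partiendo de la velocidad v(t) = t^2·(18·t^3 - 16·t - 9), tomamos 1 derivada. Derivando la velocidad, obtenemos la aceleración: a(t) = t^2·(54·t^2 - 16) + 2·t·(18·t^3 - 16·t - 9). Usando a(t) = t^2·(54·t^2 - 16) + 2·t·(18·t^3 - 16·t - 9) y sustituyendo t = 1, encontramos a = 24.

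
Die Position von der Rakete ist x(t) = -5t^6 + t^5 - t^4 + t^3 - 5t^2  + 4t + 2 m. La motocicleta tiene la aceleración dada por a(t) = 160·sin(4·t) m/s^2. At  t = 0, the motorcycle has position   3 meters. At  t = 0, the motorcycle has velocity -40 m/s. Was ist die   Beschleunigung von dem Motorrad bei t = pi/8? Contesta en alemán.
Aus der Gleichung für die Beschleunigung a(t) = 160·sin(4·t), setzen wir t = pi/8 ein und erhalten a = 160.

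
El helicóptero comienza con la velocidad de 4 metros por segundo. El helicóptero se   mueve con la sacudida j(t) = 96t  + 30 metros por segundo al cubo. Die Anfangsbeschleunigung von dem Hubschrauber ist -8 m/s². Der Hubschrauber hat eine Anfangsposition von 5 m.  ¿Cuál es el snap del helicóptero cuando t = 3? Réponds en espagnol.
Debemos derivar nuestra ecuación de la sacudida j(t) = 96·t + 30 1 vez. Tomando d/dt de j(t), encontramos s(t) = 96. De la ecuación del snap s(t) = 96, sustituimos t = 3 para obtener s = 96.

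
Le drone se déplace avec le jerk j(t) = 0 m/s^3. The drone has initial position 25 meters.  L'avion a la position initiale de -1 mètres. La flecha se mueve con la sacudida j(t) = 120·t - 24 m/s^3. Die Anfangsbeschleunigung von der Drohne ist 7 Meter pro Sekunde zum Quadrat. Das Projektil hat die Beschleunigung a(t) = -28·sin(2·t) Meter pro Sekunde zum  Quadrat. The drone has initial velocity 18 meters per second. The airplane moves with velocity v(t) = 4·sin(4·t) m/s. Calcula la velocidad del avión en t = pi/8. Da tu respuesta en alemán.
Mit v(t) = 4·sin(4·t) und Einsetzen von t = pi/8, finden wir v = 4.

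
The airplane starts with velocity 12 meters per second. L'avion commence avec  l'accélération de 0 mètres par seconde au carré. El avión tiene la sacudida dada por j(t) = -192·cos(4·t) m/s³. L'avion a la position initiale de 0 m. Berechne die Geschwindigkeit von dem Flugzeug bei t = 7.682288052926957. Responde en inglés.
We must find the integral of our jerk equation j(t) = -192·cos(4·t) 2 times. Integrating jerk and using the initial condition a(0) = 0, we get a(t) = -48·sin(4·t). The antiderivative of acceleration, with v(0) = 12, gives velocity: v(t) = 12·cos(4·t). From the given velocity equation v(t) = 12·cos(4·t), we substitute t = 7.682288052926957 to get v = 9.27954313955156.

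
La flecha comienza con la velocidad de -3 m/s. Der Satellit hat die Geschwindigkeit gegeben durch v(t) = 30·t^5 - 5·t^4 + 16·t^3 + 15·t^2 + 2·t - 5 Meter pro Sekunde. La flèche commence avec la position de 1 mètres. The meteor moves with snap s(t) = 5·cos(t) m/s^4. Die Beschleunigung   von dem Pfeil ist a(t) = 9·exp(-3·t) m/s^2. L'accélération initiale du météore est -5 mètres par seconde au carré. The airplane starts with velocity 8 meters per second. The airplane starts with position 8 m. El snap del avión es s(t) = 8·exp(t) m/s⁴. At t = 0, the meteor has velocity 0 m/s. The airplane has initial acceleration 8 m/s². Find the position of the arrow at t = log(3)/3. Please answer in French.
Nous devons intégrer notre équation de l'accélération a(t) = 9·exp(-3·t) 2 fois. En intégrant l'accélération et en utilisant la condition initiale v(0) = -3, nous obtenons v(t) = -3·exp(-3·t). La primitive de la vitesse, avec x(0) = 1, donne la position: x(t) = exp(-3·t). De l'équation de la position x(t) = exp(-3·t), nous substituons t = log(3)/3 pour obtenir x = 1/3.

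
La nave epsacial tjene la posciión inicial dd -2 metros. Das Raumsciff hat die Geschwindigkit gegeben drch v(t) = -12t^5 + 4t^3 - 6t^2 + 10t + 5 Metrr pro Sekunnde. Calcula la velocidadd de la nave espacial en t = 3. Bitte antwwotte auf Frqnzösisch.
De l'équation de la vitesse v(t) = -12·t^5 + 4·t^3 - 6·t^2 + 10·t + 5, nous substituons t = 3 pour obtenir v = -2827.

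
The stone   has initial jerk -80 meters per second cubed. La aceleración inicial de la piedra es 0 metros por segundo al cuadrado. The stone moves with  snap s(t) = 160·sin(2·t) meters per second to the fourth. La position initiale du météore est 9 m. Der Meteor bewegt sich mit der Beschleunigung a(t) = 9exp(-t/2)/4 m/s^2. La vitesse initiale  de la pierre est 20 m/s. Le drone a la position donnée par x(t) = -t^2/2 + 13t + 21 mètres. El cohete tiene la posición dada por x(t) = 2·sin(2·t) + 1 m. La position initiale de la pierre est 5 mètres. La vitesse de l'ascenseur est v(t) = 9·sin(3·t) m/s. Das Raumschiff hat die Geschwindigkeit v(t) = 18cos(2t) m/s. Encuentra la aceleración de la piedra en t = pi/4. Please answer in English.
We need to integrate our snap equation s(t) = 160·sin(2·t) 2 times. Finding the antiderivative of s(t) and using j(0) = -80: j(t) = -80·cos(2·t). The antiderivative of jerk, with a(0) = 0, gives acceleration: a(t) = -40·sin(2·t). Using a(t) = -40·sin(2·t) and substituting t = pi/4, we find a = -40.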